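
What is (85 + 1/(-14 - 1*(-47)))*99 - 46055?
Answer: -37637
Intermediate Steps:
(85 + 1/(-14 - 1*(-47)))*99 - 46055 = (85 + 1/(-14 + 47))*99 - 46055 = (85 + 1/33)*99 - 46055 = (2806/33)*99 - 46055 = 8418 - 46055 = -37637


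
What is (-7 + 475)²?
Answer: 219024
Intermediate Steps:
(-7 + 475)² = 468² = 219024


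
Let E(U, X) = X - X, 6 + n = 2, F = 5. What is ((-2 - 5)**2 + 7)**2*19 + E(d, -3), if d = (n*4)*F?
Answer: 59584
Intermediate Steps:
n = -4 (n = -6 + 2 = -4)
d = -80 (d = -4*4*5 = -16*5 = -80)
E(U, X) = 0
((-2 - 5)**2 + 7)**2*19 + E(d, -3) = ((-2 - 5)**2 + 7)**2*19 + 0 = ((-7)**2 + 7)**2*19 + 0 = (49 + 7)**2*19 + 0 = 56**2*19 + 0 = 3136*19 + 0 = 59584 + 0 = 59584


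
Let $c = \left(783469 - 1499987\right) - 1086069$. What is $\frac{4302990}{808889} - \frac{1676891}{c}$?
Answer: $\frac{9112932519229}{1458092795843} \approx 6.2499$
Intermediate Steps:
$c = -1802587$ ($c = -716518 - 1086069 = -1802587$)
$\frac{4302990}{808889} - \frac{1676891}{c} = \frac{4302990}{808889} - \frac{1676891}{-1802587} = 4302990 \cdot \frac{1}{808889} - - \frac{1676891}{1802587} = \frac{4302990}{808889} + \frac{1676891}{1802587} = \frac{9112932519229}{1458092795843}$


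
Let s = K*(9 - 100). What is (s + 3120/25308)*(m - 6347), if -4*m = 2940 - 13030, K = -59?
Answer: -86613306169/4218 ≈ -2.0534e+7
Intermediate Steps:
m = 5045/2 (m = -(2940 - 13030)/4 = -¼*(-10090) = 5045/2 ≈ 2522.5)
s = 5369 (s = -59*(9 - 100) = -59*(-91) = 5369)
(s + 3120/25308)*(m - 6347) = (5369 + 3120/25308)*(5045/2 - 6347) = (5369 + 3120*(1/25308))*(-7649/2) = (5369 + 260/2109)*(-7649/2) = (11323481/2109)*(-7649/2) = -86613306169/4218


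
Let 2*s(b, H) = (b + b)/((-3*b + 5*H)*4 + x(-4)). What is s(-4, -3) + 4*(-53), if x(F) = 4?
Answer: -423/2 ≈ -211.50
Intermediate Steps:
s(b, H) = b/(4 - 12*b + 20*H) (s(b, H) = ((b + b)/((-3*b + 5*H)*4 + 4))/2 = ((2*b)/((-12*b + 20*H) + 4))/2 = ((2*b)/(4 - 12*b + 20*H))/2 = (2*b/(4 - 12*b + 20*H))/2 = b/(4 - 12*b + 20*H))
s(-4, -3) + 4*(-53) = (¼)*(-4)/(1 - 3*(-4) + 5*(-3)) + 4*(-53) = (¼)*(-4)/(1 + 12 - 15) - 212 = (¼)*(-4)/(-2) - 212 = (¼)*(-4)*(-½) - 212 = ½ - 212 = -423/2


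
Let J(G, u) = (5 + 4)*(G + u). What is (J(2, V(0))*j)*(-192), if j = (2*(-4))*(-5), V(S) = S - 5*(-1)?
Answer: -483840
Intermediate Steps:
V(S) = 5 + S (V(S) = S + 5 = 5 + S)
J(G, u) = 9*G + 9*u (J(G, u) = 9*(G + u) = 9*G + 9*u)
j = 40 (j = -8*(-5) = 40)
(J(2, V(0))*j)*(-192) = ((9*2 + 9*(5 + 0))*40)*(-192) = ((18 + 9*5)*40)*(-192) = ((18 + 45)*40)*(-192) = (63*40)*(-192) = 2520*(-192) = -483840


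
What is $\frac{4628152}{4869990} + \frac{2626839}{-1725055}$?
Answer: $- \frac{96177258265}{168020011989} \approx -0.57242$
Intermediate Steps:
$\frac{4628152}{4869990} + \frac{2626839}{-1725055} = 4628152 \cdot \frac{1}{4869990} + 2626839 \left(- \frac{1}{1725055}\right) = \frac{2314076}{2434995} - \frac{2626839}{1725055} = - \frac{96177258265}{168020011989}$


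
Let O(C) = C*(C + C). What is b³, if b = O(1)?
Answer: 8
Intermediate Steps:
O(C) = 2*C² (O(C) = C*(2*C) = 2*C²)
b = 2 (b = 2*1² = 2*1 = 2)
b³ = 2³ = 8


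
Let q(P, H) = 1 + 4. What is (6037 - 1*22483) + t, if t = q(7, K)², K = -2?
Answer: -16421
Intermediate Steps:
q(P, H) = 5
t = 25 (t = 5² = 25)
(6037 - 1*22483) + t = (6037 - 1*22483) + 25 = (6037 - 22483) + 25 = -16446 + 25 = -16421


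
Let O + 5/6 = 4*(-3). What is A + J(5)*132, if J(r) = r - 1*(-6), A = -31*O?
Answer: 11099/6 ≈ 1849.8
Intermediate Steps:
O = -77/6 (O = -⅚ + 4*(-3) = -⅚ - 12 = -77/6 ≈ -12.833)
A = 2387/6 (A = -31*(-77/6) = 2387/6 ≈ 397.83)
J(r) = 6 + r (J(r) = r + 6 = 6 + r)
A + J(5)*132 = 2387/6 + (6 + 5)*132 = 2387/6 + 11*132 = 2387/6 + 1452 = 11099/6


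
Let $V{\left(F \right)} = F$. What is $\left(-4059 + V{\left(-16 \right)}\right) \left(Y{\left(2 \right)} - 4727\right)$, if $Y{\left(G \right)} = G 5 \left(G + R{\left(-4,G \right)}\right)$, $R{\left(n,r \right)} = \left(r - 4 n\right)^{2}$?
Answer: $5978025$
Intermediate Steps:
$Y{\left(G \right)} = 5 G \left(G + \left(-16 - G\right)^{2}\right)$ ($Y{\left(G \right)} = G 5 \left(G + \left(- G + 4 \left(-4\right)\right)^{2}\right) = 5 G \left(G + \left(- G - 16\right)^{2}\right) = 5 G \left(G + \left(-16 - G\right)^{2}\right)$)
$\left(-4059 + V{\left(-16 \right)}\right) \left(Y{\left(2 \right)} - 4727\right) = \left(-4059 - 16\right) \left(5 \cdot 2 \left(2 + \left(16 + 2\right)^{2}\right) - 4727\right) = - 4075 \left(5 \cdot 2 \left(2 + 18^{2}\right) - 4727\right) = - 4075 \left(5 \cdot 2 \left(2 + 324\right) - 4727\right) = - 4075 \left(5 \cdot 2 \cdot 326 - 4727\right) = - 4075 \left(3260 - 4727\right) = \left(-4075\right) \left(-1467\right) = 5978025$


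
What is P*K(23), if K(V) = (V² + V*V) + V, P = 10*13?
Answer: 140530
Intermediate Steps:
P = 130
K(V) = V + 2*V² (K(V) = (V² + V²) + V = 2*V² + V = V + 2*V²)
P*K(23) = 130*(23*(1 + 2*23)) = 130*(23*(1 + 46)) = 130*(23*47) = 130*1081 = 140530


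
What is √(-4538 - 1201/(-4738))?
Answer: I*√101866256134/4738 ≈ 67.363*I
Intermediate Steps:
√(-4538 - 1201/(-4738)) = √(-4538 - 1201*(-1/4738)) = √(-4538 + 1201/4738) = √(-21499843/4738) = I*√101866256134/4738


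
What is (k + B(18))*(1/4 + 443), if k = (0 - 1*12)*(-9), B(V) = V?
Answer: 111699/2 ≈ 55850.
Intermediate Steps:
k = 108 (k = (0 - 12)*(-9) = -12*(-9) = 108)
(k + B(18))*(1/4 + 443) = (108 + 18)*(1/4 + 443) = 126*(¼ + 443) = 126*(1773/4) = 111699/2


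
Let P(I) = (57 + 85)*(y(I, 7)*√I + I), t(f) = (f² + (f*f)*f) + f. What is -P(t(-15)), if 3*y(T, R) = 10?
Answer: 449430 - 1420*I*√3165/3 ≈ 4.4943e+5 - 26629.0*I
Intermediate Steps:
y(T, R) = 10/3 (y(T, R) = (⅓)*10 = 10/3)
t(f) = f + f² + f³ (t(f) = (f² + f²*f) + f = (f² + f³) + f = f + f² + f³)
P(I) = 142*I + 1420*√I/3 (P(I) = (57 + 85)*(10*√I/3 + I) = 142*(I + 10*√I/3) = 142*I + 1420*√I/3)
-P(t(-15)) = -(142*(-15*(1 - 15 + (-15)²)) + 1420*√(-15*(1 - 15 + (-15)²))/3) = -(142*(-15*(1 - 15 + 225)) + 1420*√(-15*(1 - 15 + 225))/3) = -(142*(-15*211) + 1420*√(-15*211)/3) = -(142*(-3165) + 1420*√(-3165)/3) = -(-449430 + 1420*(I*√3165)/3) = -(-449430 + 1420*I*√3165/3) = 449430 - 1420*I*√3165/3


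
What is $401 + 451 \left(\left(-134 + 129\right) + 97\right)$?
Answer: $41893$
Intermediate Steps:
$401 + 451 \left(\left(-134 + 129\right) + 97\right) = 401 + 451 \left(-5 + 97\right) = 401 + 451 \cdot 92 = 401 + 41492 = 41893$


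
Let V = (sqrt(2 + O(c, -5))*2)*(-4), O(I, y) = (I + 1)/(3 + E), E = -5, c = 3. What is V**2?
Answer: 0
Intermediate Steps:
O(I, y) = -1/2 - I/2 (O(I, y) = (I + 1)/(3 - 5) = (1 + I)/(-2) = (1 + I)*(-1/2) = -1/2 - I/2)
V = 0 (V = (sqrt(2 + (-1/2 - 1/2*3))*2)*(-4) = (sqrt(2 + (-1/2 - 3/2))*2)*(-4) = (sqrt(2 - 2)*2)*(-4) = (sqrt(0)*2)*(-4) = (0*2)*(-4) = 0*(-4) = 0)
V**2 = 0**2 = 0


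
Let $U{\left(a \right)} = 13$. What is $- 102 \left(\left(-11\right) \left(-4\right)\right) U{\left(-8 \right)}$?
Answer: $-58344$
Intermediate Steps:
$- 102 \left(\left(-11\right) \left(-4\right)\right) U{\left(-8 \right)} = - 102 \left(\left(-11\right) \left(-4\right)\right) 13 = \left(-102\right) 44 \cdot 13 = \left(-4488\right) 13 = -58344$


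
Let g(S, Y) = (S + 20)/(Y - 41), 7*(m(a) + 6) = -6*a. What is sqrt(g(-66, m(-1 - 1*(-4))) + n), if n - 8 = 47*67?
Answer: sqrt(380242947)/347 ≈ 56.195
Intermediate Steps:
m(a) = -6 - 6*a/7 (m(a) = -6 + (-6*a)/7 = -6 - 6*a/7)
g(S, Y) = (20 + S)/(-41 + Y)
n = 3157 (n = 8 + 47*67 = 8 + 3149 = 3157)
sqrt(g(-66, m(-1 - 1*(-4))) + n) = sqrt((20 - 66)/(-41 + (-6 - 6*(-1 - 1*(-4))/7)) + 3157) = sqrt(-46/(-41 + (-6 - 6*(-1 + 4)/7)) + 3157) = sqrt(-46/(-41 + (-6 - 6/7*3)) + 3157) = sqrt(-46/(-41 + (-6 - 18/7)) + 3157) = sqrt(-46/(-41 - 60/7) + 3157) = sqrt(-46/(-347/7) + 3157) = sqrt(-7/347*(-46) + 3157) = sqrt(322/347 + 3157) = sqrt(1095801/347) = sqrt(380242947)/347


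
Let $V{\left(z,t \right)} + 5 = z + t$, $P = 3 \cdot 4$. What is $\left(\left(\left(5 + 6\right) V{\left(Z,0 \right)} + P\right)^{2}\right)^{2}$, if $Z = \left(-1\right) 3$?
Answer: $33362176$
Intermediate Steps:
$Z = -3$
$P = 12$
$V{\left(z,t \right)} = -5 + t + z$ ($V{\left(z,t \right)} = -5 + \left(z + t\right) = -5 + \left(t + z\right) = -5 + t + z$)
$\left(\left(\left(5 + 6\right) V{\left(Z,0 \right)} + P\right)^{2}\right)^{2} = \left(\left(\left(5 + 6\right) \left(-5 + 0 - 3\right) + 12\right)^{2}\right)^{2} = \left(\left(11 \left(-8\right) + 12\right)^{2}\right)^{2} = \left(\left(-88 + 12\right)^{2}\right)^{2} = \left(\left(-76\right)^{2}\right)^{2} = 5776^{2} = 33362176$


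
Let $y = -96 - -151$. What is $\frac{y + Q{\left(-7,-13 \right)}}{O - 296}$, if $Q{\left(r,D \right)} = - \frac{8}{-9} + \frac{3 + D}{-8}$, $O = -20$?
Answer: $- \frac{2057}{11376} \approx -0.18082$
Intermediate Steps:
$y = 55$ ($y = -96 + 151 = 55$)
$Q{\left(r,D \right)} = \frac{37}{72} - \frac{D}{8}$ ($Q{\left(r,D \right)} = \left(-8\right) \left(- \frac{1}{9}\right) + \left(3 + D\right) \left(- \frac{1}{8}\right) = \frac{8}{9} - \left(\frac{3}{8} + \frac{D}{8}\right) = \frac{37}{72} - \frac{D}{8}$)
$\frac{y + Q{\left(-7,-13 \right)}}{O - 296} = \frac{55 + \left(\frac{37}{72} - - \frac{13}{8}\right)}{-20 - 296} = \frac{55 + \left(\frac{37}{72} + \frac{13}{8}\right)}{-316} = \left(55 + \frac{77}{36}\right) \left(- \frac{1}{316}\right) = \frac{2057}{36} \left(- \frac{1}{316}\right) = - \frac{2057}{11376}$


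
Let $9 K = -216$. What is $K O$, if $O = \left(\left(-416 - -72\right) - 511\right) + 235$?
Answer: $14880$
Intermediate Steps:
$K = -24$ ($K = \frac{1}{9} \left(-216\right) = -24$)
$O = -620$ ($O = \left(\left(-416 + 72\right) - 511\right) + 235 = \left(-344 - 511\right) + 235 = -855 + 235 = -620$)
$K O = \left(-24\right) \left(-620\right) = 14880$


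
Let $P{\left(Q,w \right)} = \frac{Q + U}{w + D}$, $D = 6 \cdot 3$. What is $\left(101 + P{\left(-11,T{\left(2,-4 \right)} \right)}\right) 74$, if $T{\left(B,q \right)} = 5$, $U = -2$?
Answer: $\frac{170940}{23} \approx 7432.2$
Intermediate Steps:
$D = 18$
$P{\left(Q,w \right)} = \frac{-2 + Q}{18 + w}$ ($P{\left(Q,w \right)} = \frac{Q - 2}{w + 18} = \frac{-2 + Q}{18 + w}$)
$\left(101 + P{\left(-11,T{\left(2,-4 \right)} \right)}\right) 74 = \left(101 + \frac{-2 - 11}{18 + 5}\right) 74 = \left(101 + \frac{1}{23} \left(-13\right)\right) 74 = \left(101 - \frac{13}{23}\right) 74 = \frac{2310}{23} \cdot 74 = \frac{170940}{23}$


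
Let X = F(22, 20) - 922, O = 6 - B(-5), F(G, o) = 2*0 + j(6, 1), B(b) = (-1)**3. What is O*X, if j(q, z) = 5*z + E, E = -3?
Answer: -6440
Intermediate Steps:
B(b) = -1
j(q, z) = -3 + 5*z (j(q, z) = 5*z - 3 = -3 + 5*z)
F(G, o) = 2 (F(G, o) = 2*0 + (-3 + 5*1) = 0 + (-3 + 5) = 0 + 2 = 2)
O = 7 (O = 6 - 1*(-1) = 6 + 1 = 7)
X = -920 (X = 2 - 922 = -920)
O*X = 7*(-920) = -6440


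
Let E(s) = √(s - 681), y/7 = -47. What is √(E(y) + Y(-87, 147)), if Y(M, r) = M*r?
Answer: √(-12789 + I*√1010) ≈ 0.1405 + 113.09*I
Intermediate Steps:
y = -329 (y = 7*(-47) = -329)
E(s) = √(-681 + s)
√(E(y) + Y(-87, 147)) = √(√(-681 - 329) - 87*147) = √(√(-1010) - 12789) = √(I*√1010 - 12789) = √(-12789 + I*√1010)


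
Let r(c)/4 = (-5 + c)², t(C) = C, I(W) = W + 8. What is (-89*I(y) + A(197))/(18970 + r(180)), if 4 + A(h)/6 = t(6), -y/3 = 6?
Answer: 451/70735 ≈ 0.0063759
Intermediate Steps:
y = -18 (y = -3*6 = -18)
I(W) = 8 + W
r(c) = 4*(-5 + c)²
A(h) = 12 (A(h) = -24 + 6*6 = -24 + 36 = 12)
(-89*I(y) + A(197))/(18970 + r(180)) = (-89*(8 - 18) + 12)/(18970 + 4*(-5 + 180)²) = (-89*(-10) + 12)/(18970 + 4*175²) = (890 + 12)/(18970 + 4*30625) = 902/(18970 + 122500) = 902/141470 = 902*(1/141470) = 451/70735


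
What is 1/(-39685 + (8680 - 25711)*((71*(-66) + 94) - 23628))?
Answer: 1/480575135 ≈ 2.0808e-9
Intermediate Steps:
1/(-39685 + (8680 - 25711)*((71*(-66) + 94) - 23628)) = 1/(-39685 - 17031*((-4686 + 94) - 23628)) = 1/(-39685 - 17031*(-4592 - 23628)) = 1/(-39685 - 17031*(-28220)) = 1/(-39685 + 480614820) = 1/480575135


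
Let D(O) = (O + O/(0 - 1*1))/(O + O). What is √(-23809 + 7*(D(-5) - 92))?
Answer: 3*I*√2717 ≈ 156.37*I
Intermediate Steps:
D(O) = 0 (D(O) = (O + O/(0 - 1))/((2*O)) = (O + O/(-1))*(1/(2*O)) = (O + O*(-1))*(1/(2*O)) = (O - O)*(1/(2*O)) = 0*(1/(2*O)) = 0)
√(-23809 + 7*(D(-5) - 92)) = √(-23809 + 7*(0 - 92)) = √(-23809 + 7*(-92)) = √(-23809 - 644) = √(-24453) = 3*I*√2717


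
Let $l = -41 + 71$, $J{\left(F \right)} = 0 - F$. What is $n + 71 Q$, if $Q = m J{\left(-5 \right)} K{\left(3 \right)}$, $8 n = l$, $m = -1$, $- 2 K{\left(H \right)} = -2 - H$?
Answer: $- \frac{3535}{4} \approx -883.75$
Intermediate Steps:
$J{\left(F \right)} = - F$
$K{\left(H \right)} = 1 + \frac{H}{2}$ ($K{\left(H \right)} = - \frac{-2 - H}{2} = 1 + \frac{H}{2}$)
$l = 30$
$n = \frac{15}{4}$ ($n = \frac{1}{8} \cdot 30 = \frac{15}{4} \approx 3.75$)
$Q = - \frac{25}{2}$ ($Q = - \left(-1\right) \left(-5\right) \left(1 + \frac{1}{2} \cdot 3\right) = \left(-1\right) 5 \left(1 + \frac{3}{2}\right) = \left(-5\right) \frac{5}{2} = - \frac{25}{2} \approx -12.5$)
$n + 71 Q = \frac{15}{4} + 71 \left(- \frac{25}{2}\right) = \frac{15}{4} - \frac{1775}{2} = - \frac{3535}{4}$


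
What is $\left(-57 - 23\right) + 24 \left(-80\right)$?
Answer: $-2000$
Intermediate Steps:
$\left(-57 - 23\right) + 24 \left(-80\right) = \left(-57 - 23\right) - 1920 = -80 - 1920 = -2000$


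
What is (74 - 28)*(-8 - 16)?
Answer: -1104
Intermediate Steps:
(74 - 28)*(-8 - 16) = 46*(-24) = -1104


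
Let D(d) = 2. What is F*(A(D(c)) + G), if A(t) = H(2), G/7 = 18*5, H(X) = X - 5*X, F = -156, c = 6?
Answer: -97032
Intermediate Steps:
H(X) = -4*X
G = 630 (G = 7*(18*5) = 7*90 = 630)
A(t) = -8 (A(t) = -4*2 = -8)
F*(A(D(c)) + G) = -156*(-8 + 630) = -156*622 = -97032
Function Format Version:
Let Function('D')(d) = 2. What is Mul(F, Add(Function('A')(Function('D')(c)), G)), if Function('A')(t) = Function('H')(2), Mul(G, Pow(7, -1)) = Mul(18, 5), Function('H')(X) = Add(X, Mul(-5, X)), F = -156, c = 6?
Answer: -97032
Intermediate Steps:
Function('H')(X) = Mul(-4, X)
G = 630 (G = Mul(7, Mul(18, 5)) = Mul(7, 90) = 630)
Function('A')(t) = -8 (Function('A')(t) = Mul(-4, 2) = -8)
Mul(F, Add(Function('A')(Function('D')(c)), G)) = Mul(-156, Add(-8, 630)) = Mul(-156, 622) = -97032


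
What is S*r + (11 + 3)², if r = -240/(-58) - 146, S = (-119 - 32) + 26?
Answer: 519934/29 ≈ 17929.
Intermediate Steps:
S = -125 (S = -151 + 26 = -125)
r = -4114/29 (r = -240*(-1/58) - 146 = 120/29 - 146 = -4114/29 ≈ -141.86)
S*r + (11 + 3)² = -125*(-4114/29) + (11 + 3)² = 514250/29 + 14² = 514250/29 + 196 = 519934/29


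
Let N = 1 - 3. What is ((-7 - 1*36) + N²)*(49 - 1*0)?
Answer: -1911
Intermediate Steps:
N = -2
((-7 - 1*36) + N²)*(49 - 1*0) = ((-7 - 1*36) + (-2)²)*(49 - 1*0) = ((-7 - 36) + 4)*(49 + 0) = (-43 + 4)*49 = -39*49 = -1911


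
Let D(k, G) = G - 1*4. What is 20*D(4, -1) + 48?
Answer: -52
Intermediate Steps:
D(k, G) = -4 + G (D(k, G) = G - 4 = -4 + G)
20*D(4, -1) + 48 = 20*(-4 - 1) + 48 = 20*(-5) + 48 = -100 + 48 = -52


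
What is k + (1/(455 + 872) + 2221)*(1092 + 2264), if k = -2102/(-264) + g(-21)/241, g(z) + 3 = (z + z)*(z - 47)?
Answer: 314654327011345/42214524 ≈ 7.4537e+6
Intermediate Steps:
g(z) = -3 + 2*z*(-47 + z) (g(z) = -3 + (z + z)*(z - 47) = -3 + (2*z)*(-47 + z) = -3 + 2*z*(-47 + z))
k = 629887/31812 (k = -2102/(-264) + (-3 - 94*(-21) + 2*(-21)**2)/241 = -2102*(-1/264) + (-3 + 1974 + 2*441)*(1/241) = 1051/132 + (-3 + 1974 + 882)*(1/241) = 1051/132 + 2853*(1/241) = 1051/132 + 2853/241 = 629887/31812 ≈ 19.800)
k + (1/(455 + 872) + 2221)*(1092 + 2264) = 629887/31812 + (1/(455 + 872) + 2221)*(1092 + 2264) = 629887/31812 + (1/1327 + 2221)*3356 = 629887/31812 + (2947268/1327)*3356 = 629887/31812 + 9891031408/1327 = 314654327011345/42214524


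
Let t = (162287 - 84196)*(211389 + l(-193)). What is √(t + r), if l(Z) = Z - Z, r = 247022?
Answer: √16507825421 ≈ 1.2848e+5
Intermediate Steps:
l(Z) = 0
t = 16507578399 (t = (162287 - 84196)*(211389 + 0) = 78091*211389 = 16507578399)
√(t + r) = √(16507578399 + 247022) = √16507825421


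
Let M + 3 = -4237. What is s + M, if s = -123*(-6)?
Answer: -3502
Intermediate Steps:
M = -4240 (M = -3 - 4237 = -4240)
s = 738
s + M = 738 - 4240 = -3502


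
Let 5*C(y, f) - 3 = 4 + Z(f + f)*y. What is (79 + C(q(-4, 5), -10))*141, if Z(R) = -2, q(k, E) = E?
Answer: 55272/5 ≈ 11054.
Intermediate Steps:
C(y, f) = 7/5 - 2*y/5 (C(y, f) = ⅗ + (4 - 2*y)/5 = ⅗ + (⅘ - 2*y/5) = 7/5 - 2*y/5)
(79 + C(q(-4, 5), -10))*141 = (79 + (7/5 - ⅖*5))*141 = (79 + (7/5 - 2))*141 = (79 - ⅗)*141 = (392/5)*141 = 55272/5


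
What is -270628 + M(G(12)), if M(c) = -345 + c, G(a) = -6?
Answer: -270979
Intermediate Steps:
-270628 + M(G(12)) = -270628 + (-345 - 6) = -270628 - 351 = -270979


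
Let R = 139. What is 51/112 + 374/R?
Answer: 48977/15568 ≈ 3.1460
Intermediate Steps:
51/112 + 374/R = 51/112 + 374/139 = 48977/15568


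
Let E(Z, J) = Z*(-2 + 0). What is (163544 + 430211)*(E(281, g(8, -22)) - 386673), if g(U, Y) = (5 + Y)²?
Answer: -229922717425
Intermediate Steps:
E(Z, J) = -2*Z (E(Z, J) = Z*(-2) = -2*Z)
(163544 + 430211)*(E(281, g(8, -22)) - 386673) = (163544 + 430211)*(-2*281 - 386673) = 593755*(-562 - 386673) = 593755*(-387235) = -229922717425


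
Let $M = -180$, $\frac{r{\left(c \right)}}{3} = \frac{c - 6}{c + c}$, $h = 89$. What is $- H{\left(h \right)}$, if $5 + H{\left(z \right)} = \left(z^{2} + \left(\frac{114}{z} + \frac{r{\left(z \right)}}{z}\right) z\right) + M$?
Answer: $- \frac{1397549}{178} \approx -7851.4$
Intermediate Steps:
$r{\left(c \right)} = \frac{3 \left(-6 + c\right)}{2 c}$ ($r{\left(c \right)} = 3 \frac{c - 6}{c + c} = 3 \frac{-6 + c}{2 c} = \frac{3 \left(-6 + c\right)}{2 c}$)
$H{\left(z \right)} = -185 + z^{2} + z \left(\frac{114}{z} + \frac{\frac{3}{2} - \frac{9}{z}}{z}\right)$ ($H{\left(z \right)} = -5 - \left(180 - z^{2} - \left(\frac{114}{z} + \frac{\frac{3}{2} - \frac{9}{z}}{z}\right) z\right) = -5 - \left(180 - z^{2} - z \left(\frac{114}{z} + \frac{\frac{3}{2} - \frac{9}{z}}{z}\right)\right) = -5 + \left(-180 + z^{2} + z \left(\frac{114}{z} + \frac{\frac{3}{2} - \frac{9}{z}}{z}\right)\right) = -185 + z^{2} + z \left(\frac{114}{z} + \frac{\frac{3}{2} - \frac{9}{z}}{z}\right)$)
$- H{\left(h \right)} = - (- \frac{139}{2} + 89^{2} - \frac{9}{89}) = - (- \frac{139}{2} + 7921 - \frac{9}{89}) = \left(-1\right) \frac{1397549}{178} = - \frac{1397549}{178}$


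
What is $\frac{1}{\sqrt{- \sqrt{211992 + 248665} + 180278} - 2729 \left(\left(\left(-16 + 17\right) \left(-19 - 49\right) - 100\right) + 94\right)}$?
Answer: $\frac{8235763112517548}{1663172065421875602387} - \frac{40782006638 \sqrt{180278 - \sqrt{460657}}}{1663172065421875602387} - \frac{201946 \sqrt{460657}}{1663172065421875602387} + \frac{\sqrt{460657} \sqrt{180278 - \sqrt{460657}}}{1663172065421875602387} \approx 4.9415 \cdot 10^{-6}$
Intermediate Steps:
$\frac{1}{\sqrt{- \sqrt{211992 + 248665} + 180278} - 2729 \left(\left(\left(-16 + 17\right) \left(-19 - 49\right) - 100\right) + 94\right)} = \frac{1}{\sqrt{- \sqrt{460657} + 180278} - 2729 \left(\left(1 \left(-68\right) - 100\right) + 94\right)} = \frac{1}{\sqrt{180278 - \sqrt{460657}} - 2729 \left(\left(-68 - 100\right) + 94\right)} = \frac{1}{\sqrt{180278 - \sqrt{460657}} - 2729 \left(-168 + 94\right)} = \frac{1}{\sqrt{180278 - \sqrt{460657}} - -201946} = \frac{1}{\sqrt{180278 - \sqrt{460657}} + 201946} = \frac{1}{201946 + \sqrt{180278 - \sqrt{460657}}}$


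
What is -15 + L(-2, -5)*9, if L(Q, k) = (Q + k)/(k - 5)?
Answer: -87/10 ≈ -8.7000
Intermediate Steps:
L(Q, k) = (Q + k)/(-5 + k)
-15 + L(-2, -5)*9 = -15 + ((-2 - 5)/(-5 - 5))*9 = -15 + (-7/(-10))*9 = -15 - ⅒*(-7)*9 = -15 + (7/10)*9 = -15 + 63/10 = -87/10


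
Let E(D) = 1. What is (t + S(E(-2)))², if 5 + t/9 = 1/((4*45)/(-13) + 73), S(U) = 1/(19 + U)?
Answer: 474708598081/236544400 ≈ 2006.8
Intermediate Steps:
t = -34488/769 (t = -45 + 9/((4*45)/(-13) + 73) = -45 + 9/(180*(-1/13) + 73) = -45 + 9/(-180/13 + 73) = -45 + 9/(769/13) = -45 + 9*(13/769) = -45 + 117/769 = -34488/769 ≈ -44.848)
(t + S(E(-2)))² = (-34488/769 + 1/(19 + 1))² = (-34488/769 + 1/20)² = (-688991/15380)² = 474708598081/236544400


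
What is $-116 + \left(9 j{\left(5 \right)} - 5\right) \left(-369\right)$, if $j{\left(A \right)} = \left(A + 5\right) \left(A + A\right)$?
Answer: $-330371$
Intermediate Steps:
$j{\left(A \right)} = 2 A \left(5 + A\right)$ ($j{\left(A \right)} = \left(5 + A\right) 2 A = 2 A \left(5 + A\right)$)
$-116 + \left(9 j{\left(5 \right)} - 5\right) \left(-369\right) = -116 + \left(9 \cdot 2 \cdot 5 \left(5 + 5\right) - 5\right) \left(-369\right) = -116 + \left(9 \cdot 2 \cdot 5 \cdot 10 - 5\right) \left(-369\right) = -116 + \left(9 \cdot 100 - 5\right) \left(-369\right) = -116 + \left(900 - 5\right) \left(-369\right) = -116 + 895 \left(-369\right) = -116 - 330255 = -330371$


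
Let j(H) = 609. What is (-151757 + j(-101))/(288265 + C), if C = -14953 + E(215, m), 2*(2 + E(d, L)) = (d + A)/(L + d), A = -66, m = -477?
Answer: -79201552/143214291 ≈ -0.55303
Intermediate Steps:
E(d, L) = -2 + (-66 + d)/(2*(L + d)) (E(d, L) = -2 + ((d - 66)/(L + d))/2 = -2 + ((-66 + d)/(L + d))/2 = -2 + (-66 + d)/(2*(L + d)))
C = -7836569/524 (C = -14953 + (-33 - 2*(-477) - 3/2*215)/(-477 + 215) = -14953 + (-33 + 954 - 645/2)/(-262) = -14953 - 1/262*1197/2 = -14953 - 1197/524 = -7836569/524 ≈ -14955.)
(-151757 + j(-101))/(288265 + C) = (-151757 + 609)/(288265 - 7836569/524) = -151148/143214291/524 = -151148*524/143214291 = -79201552/143214291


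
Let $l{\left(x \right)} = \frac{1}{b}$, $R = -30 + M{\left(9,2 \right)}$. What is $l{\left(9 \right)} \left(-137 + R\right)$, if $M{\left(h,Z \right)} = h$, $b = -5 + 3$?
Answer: $79$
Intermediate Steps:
$b = -2$
$R = -21$ ($R = -30 + 9 = -21$)
$l{\left(x \right)} = - \frac{1}{2}$ ($l{\left(x \right)} = \frac{1}{-2} = - \frac{1}{2}$)
$l{\left(9 \right)} \left(-137 + R\right) = - \frac{-137 - 21}{2} = \left(- \frac{1}{2}\right) \left(-158\right) = 79$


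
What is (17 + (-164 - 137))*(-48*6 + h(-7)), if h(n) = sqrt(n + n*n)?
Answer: 81792 - 284*sqrt(42) ≈ 79952.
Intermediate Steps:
h(n) = sqrt(n + n**2)
(17 + (-164 - 137))*(-48*6 + h(-7)) = (17 + (-164 - 137))*(-48*6 + sqrt(-7*(1 - 7))) = (17 - 301)*(-288 + sqrt(-7*(-6))) = -284*(-288 + sqrt(42)) = 81792 - 284*sqrt(42)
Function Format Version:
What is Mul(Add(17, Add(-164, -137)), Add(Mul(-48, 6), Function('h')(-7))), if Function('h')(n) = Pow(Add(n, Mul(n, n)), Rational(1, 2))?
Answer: Add(81792, Mul(-284, Pow(42, Rational(1, 2)))) ≈ 79952.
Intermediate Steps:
Function('h')(n) = Pow(Add(n, Pow(n, 2)), Rational(1, 2))
Mul(Add(17, Add(-164, -137)), Add(Mul(-48, 6), Function('h')(-7))) = Mul(Add(17, Add(-164, -137)), Add(Mul(-48, 6), Pow(Mul(-7, Add(1, -7)), Rational(1, 2)))) = Mul(Add(17, -301), Add(-288, Pow(Mul(-7, -6), Rational(1, 2)))) = Mul(-284, Add(-288, Pow(42, Rational(1, 2)))) = Add(81792, Mul(-284, Pow(42, Rational(1, 2))))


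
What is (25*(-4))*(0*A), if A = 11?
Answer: 0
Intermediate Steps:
(25*(-4))*(0*A) = (25*(-4))*(0*11) = -100*0 = 0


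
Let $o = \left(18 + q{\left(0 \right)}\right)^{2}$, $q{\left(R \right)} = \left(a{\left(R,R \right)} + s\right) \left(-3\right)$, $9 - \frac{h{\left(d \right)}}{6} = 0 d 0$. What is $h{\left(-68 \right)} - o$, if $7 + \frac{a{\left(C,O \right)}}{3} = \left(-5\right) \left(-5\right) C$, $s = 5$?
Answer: $-4302$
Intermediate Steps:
$a{\left(C,O \right)} = -21 + 75 C$ ($a{\left(C,O \right)} = -21 + 3 \left(-5\right) \left(-5\right) C = -21 + 3 \cdot 25 C = -21 + 75 C$)
$h{\left(d \right)} = 54$ ($h{\left(d \right)} = 54 - 6 \cdot 0 d 0 = 54 - 6 \cdot 0 \cdot 0 = 54 - 0 = 54 + 0 = 54$)
$q{\left(R \right)} = 48 - 225 R$ ($q{\left(R \right)} = \left(\left(-21 + 75 R\right) + 5\right) \left(-3\right) = \left(-16 + 75 R\right) \left(-3\right) = 48 - 225 R$)
$o = 4356$ ($o = \left(18 + \left(48 - 0\right)\right)^{2} = \left(18 + \left(48 + 0\right)\right)^{2} = \left(18 + 48\right)^{2} = 66^{2} = 4356$)
$h{\left(-68 \right)} - o = 54 - 4356 = -4302$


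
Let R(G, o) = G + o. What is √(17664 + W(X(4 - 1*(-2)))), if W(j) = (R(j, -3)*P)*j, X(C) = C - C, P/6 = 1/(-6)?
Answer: 16*√69 ≈ 132.91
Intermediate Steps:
P = -1 (P = 6/(-6) = 6*(-⅙) = -1)
X(C) = 0
W(j) = j*(3 - j) (W(j) = ((j - 3)*(-1))*j = ((-3 + j)*(-1))*j = (3 - j)*j = j*(3 - j))
√(17664 + W(X(4 - 1*(-2)))) = √(17664 + 0*(3 - 1*0)) = √(17664 + 0*(3 + 0)) = √(17664 + 0*3) = √(17664 + 0) = √17664 = 16*√69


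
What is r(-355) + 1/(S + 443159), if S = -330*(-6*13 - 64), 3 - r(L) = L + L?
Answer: 349383548/490019 ≈ 713.00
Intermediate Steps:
r(L) = 3 - 2*L (r(L) = 3 - (L + L) = 3 - 2*L)
S = 46860 (S = -330*(-78 - 64) = -330*(-142) = 46860)
r(-355) + 1/(S + 443159) = (3 - 2*(-355)) + 1/(46860 + 443159) = (3 + 710) + 1/490019 = 713 + 1/490019 = 349383548/490019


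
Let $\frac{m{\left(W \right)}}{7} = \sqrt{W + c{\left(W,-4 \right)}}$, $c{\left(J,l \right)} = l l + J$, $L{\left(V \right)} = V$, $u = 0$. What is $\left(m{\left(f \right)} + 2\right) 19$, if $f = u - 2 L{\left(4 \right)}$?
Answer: $38$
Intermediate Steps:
$f = -8$ ($f = 0 - 8 = -8$)
$c{\left(J,l \right)} = J + l^{2}$ ($c{\left(J,l \right)} = l^{2} + J = J + l^{2}$)
$m{\left(W \right)} = 7 \sqrt{16 + 2 W}$ ($m{\left(W \right)} = 7 \sqrt{W + \left(W + \left(-4\right)^{2}\right)} = 7 \sqrt{W + \left(W + 16\right)} = 7 \sqrt{W + \left(16 + W\right)} = 7 \sqrt{16 + 2 W}$)
$\left(m{\left(f \right)} + 2\right) 19 = \left(7 \sqrt{16 + 2 \left(-8\right)} + 2\right) 19 = \left(7 \sqrt{16 - 16} + 2\right) 19 = \left(7 \sqrt{0} + 2\right) 19 = \left(7 \cdot 0 + 2\right) 19 = \left(0 + 2\right) 19 = 2 \cdot 19 = 38$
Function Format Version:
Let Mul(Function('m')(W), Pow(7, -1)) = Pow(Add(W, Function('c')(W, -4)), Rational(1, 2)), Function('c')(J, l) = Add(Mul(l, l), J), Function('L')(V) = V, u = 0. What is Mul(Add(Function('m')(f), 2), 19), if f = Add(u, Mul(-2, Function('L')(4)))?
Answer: 38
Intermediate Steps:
f = -8 (f = Add(0, Mul(-2, 4)) = Add(0, -8) = -8)
Function('c')(J, l) = Add(J, Pow(l, 2)) (Function('c')(J, l) = Add(Pow(l, 2), J) = Add(J, Pow(l, 2)))
Function('m')(W) = Mul(7, Pow(Add(16, Mul(2, W)), Rational(1, 2))) (Function('m')(W) = Mul(7, Pow(Add(W, Add(W, Pow(-4, 2))), Rational(1, 2))) = Mul(7, Pow(Add(W, Add(W, 16)), Rational(1, 2))) = Mul(7, Pow(Add(W, Add(16, W)), Rational(1, 2))) = Mul(7, Pow(Add(16, Mul(2, W)), Rational(1, 2))))
Mul(Add(Function('m')(f), 2), 19) = Mul(Add(Mul(7, Pow(Add(16, Mul(2, -8)), Rational(1, 2))), 2), 19) = Mul(Add(Mul(7, Pow(Add(16, -16), Rational(1, 2))), 2), 19) = Mul(Add(Mul(7, Pow(0, Rational(1, 2))), 2), 19) = Mul(Add(Mul(7, 0), 2), 19) = Mul(Add(0, 2), 19) = Mul(2, 19) = 38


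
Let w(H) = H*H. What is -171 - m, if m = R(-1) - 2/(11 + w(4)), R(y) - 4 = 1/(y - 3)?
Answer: -18865/108 ≈ -174.68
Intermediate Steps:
R(y) = 4 + 1/(-3 + y) (R(y) = 4 + 1/(y - 3) = 4 + 1/(-3 + y))
w(H) = H²
m = 397/108 (m = (-11 + 4*(-1))/(-3 - 1) - 2/(11 + 4²) = (-11 - 4)/(-4) - 2/(11 + 16) = -¼*(-15) - 2/27 = 15/4 - 2*1/27 = 15/4 - 2/27 = 397/108 ≈ 3.6759)
-171 - m = -171 - 1*397/108 = -171 - 397/108 = -18865/108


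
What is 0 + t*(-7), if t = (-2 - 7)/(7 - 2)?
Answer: 63/5 ≈ 12.600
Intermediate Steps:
t = -9/5 ≈ -1.8000
0 + t*(-7) = 0 - 9/5*(-7) = 0 + 63/5 = 63/5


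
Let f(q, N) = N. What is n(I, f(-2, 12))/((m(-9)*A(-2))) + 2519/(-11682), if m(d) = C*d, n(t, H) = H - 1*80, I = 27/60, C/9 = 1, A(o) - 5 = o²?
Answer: -10525/86022 ≈ -0.12235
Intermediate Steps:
A(o) = 5 + o²
C = 9 (C = 9*1 = 9)
I = 9/20 (I = 27*(1/60) = 9/20 ≈ 0.45000)
n(t, H) = -80 + H (n(t, H) = H - 80 = -80 + H)
m(d) = 9*d
n(I, f(-2, 12))/((m(-9)*A(-2))) + 2519/(-11682) = (-80 + 12)/(((9*(-9))*(5 + (-2)²))) + 2519/(-11682) = -68*(-1/(81*(5 + 4))) + 2519*(-1/11682) = -68/((-81*9)) - 229/1062 = -68/(-729) - 229/1062 = -68*(-1/729) - 229/1062 = 68/729 - 229/1062 = -10525/86022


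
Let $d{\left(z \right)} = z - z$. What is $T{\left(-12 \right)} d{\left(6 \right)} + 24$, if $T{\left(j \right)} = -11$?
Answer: $24$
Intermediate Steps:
$d{\left(z \right)} = 0$
$T{\left(-12 \right)} d{\left(6 \right)} + 24 = \left(-11\right) 0 + 24 = 0 + 24 = 24$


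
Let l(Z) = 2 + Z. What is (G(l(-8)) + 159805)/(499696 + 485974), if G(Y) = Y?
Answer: 159799/985670 ≈ 0.16212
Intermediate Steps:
(G(l(-8)) + 159805)/(499696 + 485974) = ((2 - 8) + 159805)/(499696 + 485974) = (-6 + 159805)/985670 = 159799*(1/985670) = 159799/985670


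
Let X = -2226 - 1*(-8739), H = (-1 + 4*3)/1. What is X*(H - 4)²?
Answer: 319137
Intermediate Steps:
H = 11 (H = (-1 + 12)*1 = 11*1 = 11)
X = 6513 (X = -2226 + 8739 = 6513)
X*(H - 4)² = 6513*(11 - 4)² = 6513*7² = 6513*49 = 319137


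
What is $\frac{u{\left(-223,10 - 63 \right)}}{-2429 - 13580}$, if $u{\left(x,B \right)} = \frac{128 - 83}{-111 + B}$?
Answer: $\frac{45}{2625476} \approx 1.714 \cdot 10^{-5}$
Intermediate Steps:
$u{\left(x,B \right)} = \frac{45}{-111 + B}$
$\frac{u{\left(-223,10 - 63 \right)}}{-2429 - 13580} = \frac{45 \frac{1}{-111 + \left(10 - 63\right)}}{-2429 - 13580} = \frac{45 \frac{1}{-111 + \left(10 - 63\right)}}{-16009} = \frac{45}{-111 - 53} \left(- \frac{1}{16009}\right) = \frac{45}{-164} \left(- \frac{1}{16009}\right) = 45 \left(- \frac{1}{164}\right) \left(- \frac{1}{16009}\right) = \left(- \frac{45}{164}\right) \left(- \frac{1}{16009}\right) = \frac{45}{2625476}$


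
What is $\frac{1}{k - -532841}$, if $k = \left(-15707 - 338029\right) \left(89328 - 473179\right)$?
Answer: $\frac{1}{135782450177} \approx 7.3647 \cdot 10^{-12}$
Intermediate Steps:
$k = 135781917336$ ($k = \left(-353736\right) \left(-383851\right) = 135781917336$)
$\frac{1}{k - -532841} = \frac{1}{135781917336 - -532841} = \frac{1}{135781917336 + 532841} = \frac{1}{135782450177}$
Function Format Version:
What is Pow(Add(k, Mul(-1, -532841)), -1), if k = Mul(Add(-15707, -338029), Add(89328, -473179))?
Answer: Rational(1, 135782450177) ≈ 7.3647e-12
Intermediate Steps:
k = 135781917336 (k = Mul(-353736, -383851) = 135781917336)
Pow(Add(k, Mul(-1, -532841)), -1) = Pow(Add(135781917336, Mul(-1, -532841)), -1) = Pow(Add(135781917336, 532841), -1) = Pow(135782450177, -1) = Rational(1, 135782450177)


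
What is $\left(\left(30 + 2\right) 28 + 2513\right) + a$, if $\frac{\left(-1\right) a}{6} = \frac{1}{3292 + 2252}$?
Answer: $\frac{3149915}{924} \approx 3409.0$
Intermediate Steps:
$a = - \frac{1}{924}$ ($a = - \frac{6}{3292 + 2252} = - \frac{6}{5544} = \left(-6\right) \frac{1}{5544} = - \frac{1}{924} \approx -0.0010823$)
$\left(\left(30 + 2\right) 28 + 2513\right) + a = \left(\left(30 + 2\right) 28 + 2513\right) - \frac{1}{924} = \left(32 \cdot 28 + 2513\right) - \frac{1}{924} = \left(896 + 2513\right) - \frac{1}{924} = 3409 - \frac{1}{924} = \frac{3149915}{924}$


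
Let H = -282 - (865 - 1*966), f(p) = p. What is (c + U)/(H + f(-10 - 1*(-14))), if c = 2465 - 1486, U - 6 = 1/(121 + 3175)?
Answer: -1082187/194464 ≈ -5.5650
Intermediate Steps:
U = 19777/3296 (U = 6 + 1/(121 + 3175) = 6 + 1/3296 = 19777/3296 ≈ 6.0003)
H = -181 (H = -282 - (865 - 966) = -282 - 1*(-101) = -282 + 101 = -181)
c = 979
(c + U)/(H + f(-10 - 1*(-14))) = (979 + 19777/3296)/(-181 + (-10 - 1*(-14))) = 3246561/(3296*(-181 + (-10 + 14))) = 3246561/(3296*(-181 + 4)) = (3246561/3296)/(-177) = (3246561/3296)*(-1/177) = -1082187/194464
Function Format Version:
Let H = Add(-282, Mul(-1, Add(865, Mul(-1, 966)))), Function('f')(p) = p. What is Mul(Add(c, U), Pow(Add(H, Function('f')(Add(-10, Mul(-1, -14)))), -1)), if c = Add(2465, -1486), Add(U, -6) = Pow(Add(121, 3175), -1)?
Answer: Rational(-1082187, 194464) ≈ -5.5650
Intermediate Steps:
U = Rational(19777, 3296) (U = Add(6, Pow(Add(121, 3175), -1)) = Add(6, Pow(3296, -1)) = Add(6, Rational(1, 3296)) = Rational(19777, 3296) ≈ 6.0003)
H = -181 (H = Add(-282, Mul(-1, Add(865, -966))) = Add(-282, Mul(-1, -101)) = Add(-282, 101) = -181)
c = 979
Mul(Add(c, U), Pow(Add(H, Function('f')(Add(-10, Mul(-1, -14)))), -1)) = Mul(Add(979, Rational(19777, 3296)), Pow(Add(-181, Add(-10, Mul(-1, -14))), -1)) = Mul(Rational(3246561, 3296), Pow(Add(-181, Add(-10, 14)), -1)) = Mul(Rational(3246561, 3296), Pow(Add(-181, 4), -1)) = Mul(Rational(3246561, 3296), Pow(-177, -1)) = Mul(Rational(3246561, 3296), Rational(-1, 177)) = Rational(-1082187, 194464)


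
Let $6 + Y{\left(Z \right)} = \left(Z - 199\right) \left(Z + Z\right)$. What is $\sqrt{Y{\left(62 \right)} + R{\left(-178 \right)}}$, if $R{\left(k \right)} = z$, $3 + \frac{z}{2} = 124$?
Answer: $4 i \sqrt{1047} \approx 129.43 i$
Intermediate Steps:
$z = 242$ ($z = -6 + 2 \cdot 124 = -6 + 248 = 242$)
$R{\left(k \right)} = 242$
$Y{\left(Z \right)} = -6 + 2 Z \left(-199 + Z\right)$ ($Y{\left(Z \right)} = -6 + \left(Z - 199\right) \left(Z + Z\right) = -6 + \left(-199 + Z\right) 2 Z = -6 + 2 Z \left(-199 + Z\right)$)
$\sqrt{Y{\left(62 \right)} + R{\left(-178 \right)}} = \sqrt{\left(-6 - 24676 + 2 \cdot 62^{2}\right) + 242} = \sqrt{\left(-6 - 24676 + 2 \cdot 3844\right) + 242} = \sqrt{\left(-6 - 24676 + 7688\right) + 242} = \sqrt{-16994 + 242} = \sqrt{-16752} = 4 i \sqrt{1047}$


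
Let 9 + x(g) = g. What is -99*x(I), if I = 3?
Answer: 594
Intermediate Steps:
x(g) = -9 + g
-99*x(I) = -99*(-9 + 3) = -99*(-6) = 594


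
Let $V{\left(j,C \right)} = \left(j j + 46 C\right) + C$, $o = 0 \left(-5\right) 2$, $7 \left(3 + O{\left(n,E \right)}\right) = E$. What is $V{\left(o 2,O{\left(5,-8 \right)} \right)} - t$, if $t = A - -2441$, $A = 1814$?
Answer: $- \frac{31148}{7} \approx -4449.7$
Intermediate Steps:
$O{\left(n,E \right)} = -3 + \frac{E}{7}$
$o = 0$ ($o = 0 \cdot 2 = 0$)
$t = 4255$ ($t = 1814 - -2441 = 1814 + 2441 = 4255$)
$V{\left(j,C \right)} = j^{2} + 47 C$ ($V{\left(j,C \right)} = \left(j^{2} + 46 C\right) + C = j^{2} + 47 C$)
$V{\left(o 2,O{\left(5,-8 \right)} \right)} - t = \left(\left(0 \cdot 2\right)^{2} + 47 \left(-3 + \frac{1}{7} \left(-8\right)\right)\right) - 4255 = \left(0^{2} + 47 \left(-3 - \frac{8}{7}\right)\right) - 4255 = \left(0 + 47 \left(- \frac{29}{7}\right)\right) - 4255 = \left(0 - \frac{1363}{7}\right) - 4255 = - \frac{1363}{7} - 4255 = - \frac{31148}{7}$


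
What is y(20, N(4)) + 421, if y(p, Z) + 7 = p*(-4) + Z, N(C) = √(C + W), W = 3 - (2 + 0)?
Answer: 334 + √5 ≈ 336.24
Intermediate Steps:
W = 1 (W = 3 - 1*2 = 3 - 2 = 1)
N(C) = √(1 + C) (N(C) = √(C + 1) = √(1 + C))
y(p, Z) = -7 + Z - 4*p (y(p, Z) = -7 + (p*(-4) + Z) = -7 + (-4*p + Z) = -7 + (Z - 4*p) = -7 + Z - 4*p)
y(20, N(4)) + 421 = (-7 + √(1 + 4) - 4*20) + 421 = (-7 + √5 - 80) + 421 = (-87 + √5) + 421 = 334 + √5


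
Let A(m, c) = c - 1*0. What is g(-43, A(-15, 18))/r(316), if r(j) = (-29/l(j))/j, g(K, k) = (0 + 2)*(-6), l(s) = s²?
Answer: 378653952/29 ≈ 1.3057e+7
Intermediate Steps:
A(m, c) = c (A(m, c) = c + 0 = c)
g(K, k) = -12 (g(K, k) = 2*(-6) = -12)
r(j) = -29/j³ (r(j) = (-29/j²)/j = -29/j³)
g(-43, A(-15, 18))/r(316) = -12/((-29/316³)) = -12/((-29*1/31554496)) = -12/(-29/31554496) = -12*(-31554496/29) = 378653952/29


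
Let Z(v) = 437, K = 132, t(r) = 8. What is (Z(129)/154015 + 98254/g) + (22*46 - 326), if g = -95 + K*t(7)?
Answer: 116666782457/148008415 ≈ 788.24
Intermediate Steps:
g = 961 (g = -95 + 132*8 = -95 + 1056 = 961)
(Z(129)/154015 + 98254/g) + (22*46 - 326) = (437/154015 + 98254/961) + (22*46 - 326) = (437*(1/154015) + 98254*(1/961)) + (1012 - 326) = (437/154015 + 98254/961) + 686 = 15133009767/148008415 + 686 = 116666782457/148008415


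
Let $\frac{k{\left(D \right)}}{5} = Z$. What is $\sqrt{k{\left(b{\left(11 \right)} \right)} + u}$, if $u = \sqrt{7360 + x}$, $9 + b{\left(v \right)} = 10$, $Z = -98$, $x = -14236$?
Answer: $\sqrt{-490 + 6 i \sqrt{191}} \approx 1.8664 + 22.214 i$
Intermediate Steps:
$b{\left(v \right)} = 1$ ($b{\left(v \right)} = -9 + 10 = 1$)
$u = 6 i \sqrt{191}$ ($u = \sqrt{7360 - 14236} = \sqrt{-6876} = 6 i \sqrt{191} \approx 82.922 i$)
$k{\left(D \right)} = -490$ ($k{\left(D \right)} = 5 \left(-98\right) = -490$)
$\sqrt{k{\left(b{\left(11 \right)} \right)} + u} = \sqrt{-490 + 6 i \sqrt{191}}$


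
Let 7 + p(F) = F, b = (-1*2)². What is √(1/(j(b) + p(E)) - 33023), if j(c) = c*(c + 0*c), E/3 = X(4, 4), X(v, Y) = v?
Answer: I*√14563122/21 ≈ 181.72*I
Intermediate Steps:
E = 12 (E = 3*4 = 12)
b = 4 (b = (-2)² = 4)
p(F) = -7 + F
j(c) = c² (j(c) = c*(c + 0) = c*c = c²)
√(1/(j(b) + p(E)) - 33023) = √(1/(4² + (-7 + 12)) - 33023) = √(1/(16 + 5) - 33023) = √(1/21 - 33023) = √(-693482/21) = I*√14563122/21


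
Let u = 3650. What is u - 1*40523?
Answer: -36873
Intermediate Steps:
u - 1*40523 = 3650 - 1*40523 = 3650 - 40523 = -36873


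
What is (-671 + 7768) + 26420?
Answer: 33517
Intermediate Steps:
(-671 + 7768) + 26420 = 7097 + 26420 = 33517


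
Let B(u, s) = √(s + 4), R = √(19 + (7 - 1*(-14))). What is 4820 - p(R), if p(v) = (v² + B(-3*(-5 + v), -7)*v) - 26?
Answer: 4806 - 2*I*√30 ≈ 4806.0 - 10.954*I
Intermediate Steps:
R = 2*√10 (R = √(19 + (7 + 14)) = √(19 + 21) = √40 = 2*√10 ≈ 6.3246)
B(u, s) = √(4 + s)
p(v) = -26 + v² + I*v*√3 (p(v) = (v² + √(4 - 7)*v) - 26 = (v² + √(-3)*v) - 26 = (v² + (I*√3)*v) - 26 = (v² + I*v*√3) - 26 = -26 + v² + I*v*√3)
4820 - p(R) = 4820 - (-26 + (2*√10)² + I*(2*√10)*√3) = 4820 - (-26 + 40 + 2*I*√30) = 4820 - (14 + 2*I*√30) = 4820 + (-14 - 2*I*√30) = 4806 - 2*I*√30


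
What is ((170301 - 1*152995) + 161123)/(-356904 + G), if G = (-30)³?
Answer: -178429/383904 ≈ -0.46478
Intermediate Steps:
G = -27000
((170301 - 1*152995) + 161123)/(-356904 + G) = ((170301 - 1*152995) + 161123)/(-356904 - 27000) = ((170301 - 152995) + 161123)/(-383904) = (17306 + 161123)*(-1/383904) = 178429*(-1/383904) = -178429/383904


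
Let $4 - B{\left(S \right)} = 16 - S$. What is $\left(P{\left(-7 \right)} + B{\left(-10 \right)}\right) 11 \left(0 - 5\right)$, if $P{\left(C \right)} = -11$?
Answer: $1815$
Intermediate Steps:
$B{\left(S \right)} = -12 + S$ ($B{\left(S \right)} = 4 - \left(16 - S\right) = 4 + \left(-16 + S\right) = -12 + S$)
$\left(P{\left(-7 \right)} + B{\left(-10 \right)}\right) 11 \left(0 - 5\right) = \left(-11 - 22\right) 11 \left(0 - 5\right) = \left(-11 - 22\right) 11 \left(-5\right) = \left(-33\right) \left(-55\right) = 1815$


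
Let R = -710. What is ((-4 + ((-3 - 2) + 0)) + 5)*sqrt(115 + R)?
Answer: -4*I*sqrt(595) ≈ -97.57*I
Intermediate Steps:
((-4 + ((-3 - 2) + 0)) + 5)*sqrt(115 + R) = ((-4 + ((-3 - 2) + 0)) + 5)*sqrt(115 - 710) = ((-4 + (-5 + 0)) + 5)*sqrt(-595) = ((-4 - 5) + 5)*(I*sqrt(595)) = (-9 + 5)*(I*sqrt(595)) = -4*I*sqrt(595)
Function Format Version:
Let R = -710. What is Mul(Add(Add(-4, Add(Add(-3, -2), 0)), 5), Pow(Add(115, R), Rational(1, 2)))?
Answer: Mul(-4, I, Pow(595, Rational(1, 2))) ≈ Mul(-97.570, I)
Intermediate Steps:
Mul(Add(Add(-4, Add(Add(-3, -2), 0)), 5), Pow(Add(115, R), Rational(1, 2))) = Mul(Add(Add(-4, Add(Add(-3, -2), 0)), 5), Pow(Add(115, -710), Rational(1, 2))) = Mul(Add(Add(-4, Add(-5, 0)), 5), Pow(-595, Rational(1, 2))) = Mul(Add(Add(-4, -5), 5), Mul(I, Pow(595, Rational(1, 2)))) = Mul(Add(-9, 5), Mul(I, Pow(595, Rational(1, 2)))) = Mul(-4, Mul(I, Pow(595, Rational(1, 2)))) = Mul(-4, I, Pow(595, Rational(1, 2)))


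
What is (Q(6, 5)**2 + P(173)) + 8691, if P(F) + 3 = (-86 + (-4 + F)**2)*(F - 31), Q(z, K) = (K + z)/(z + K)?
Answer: 4052139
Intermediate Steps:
Q(z, K) = 1 (Q(z, K) = (K + z)/(K + z) = 1)
P(F) = -3 + (-86 + (-4 + F)**2)*(-31 + F) (P(F) = -3 + (-86 + (-4 + F)**2)*(F - 31) = -3 + (-86 + (-4 + F)**2)*(-31 + F))
(Q(6, 5)**2 + P(173)) + 8691 = (1**2 + (2167 + 173**3 - 39*173**2 + 178*173)) + 8691 = (1 + (2167 + 5177717 - 39*29929 + 30794)) + 8691 = (1 + (2167 + 5177717 - 1167231 + 30794)) + 8691 = (1 + 4043447) + 8691 = 4043448 + 8691 = 4052139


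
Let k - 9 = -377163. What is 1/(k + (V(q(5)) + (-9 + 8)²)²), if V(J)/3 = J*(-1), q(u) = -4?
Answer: -1/376985 ≈ -2.6526e-6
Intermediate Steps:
V(J) = -3*J (V(J) = 3*(J*(-1)) = 3*(-J) = -3*J)
k = -377154 (k = 9 - 377163 = -377154)
1/(k + (V(q(5)) + (-9 + 8)²)²) = 1/(-377154 + (-3*(-4) + (-9 + 8)²)²) = 1/(-377154 + (12 + (-1)²)²) = 1/(-377154 + (12 + 1)²) = 1/(-377154 + 13²) = 1/(-377154 + 169) = 1/(-376985) = -1/376985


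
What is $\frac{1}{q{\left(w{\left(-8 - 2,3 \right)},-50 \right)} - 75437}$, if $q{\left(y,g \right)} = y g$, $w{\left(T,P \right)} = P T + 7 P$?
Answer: $- \frac{1}{74987} \approx -1.3336 \cdot 10^{-5}$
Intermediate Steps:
$w{\left(T,P \right)} = 7 P + P T$
$q{\left(y,g \right)} = g y$
$\frac{1}{q{\left(w{\left(-8 - 2,3 \right)},-50 \right)} - 75437} = \frac{1}{- 50 \cdot 3 \left(7 - 10\right) - 75437} = \frac{1}{- 50 \cdot 3 \left(-3\right) - 75437} = \frac{1}{\left(-50\right) \left(-9\right) - 75437} = \frac{1}{450 - 75437} = \frac{1}{-74987} = - \frac{1}{74987}$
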